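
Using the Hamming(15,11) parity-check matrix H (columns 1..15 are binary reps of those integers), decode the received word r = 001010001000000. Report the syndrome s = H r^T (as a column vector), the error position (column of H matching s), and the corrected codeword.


s = (1, 1, 1, 1)^T, error position = 15, corrected codeword c = 001010001000001

Compute s = H r^T mod 2 one row at a time:
  s_1 = 0 + 1 + 0 + 0 + 0 + 0 + 0 + 0 = 1 ≡ 1 (mod 2).
  s_2 = 0 + 1 + 0 + 0 + 0 + 0 + 0 + 0 = 1 ≡ 1 (mod 2).
  s_3 = 0 + 1 + 0 + 0 + 0 + 0 + 0 + 0 = 1 ≡ 1 (mod 2).
  s_4 = 0 + 1 + 1 + 0 + 1 + 0 + 0 + 0 = 3 ≡ 1 (mod 2).
s = (1, 1, 1, 1)^T — this equals column 15 of H (binary 1111), so error is at position 15.
Correct: flip bit 15 of r = 001010001000000 to get c = 001010001000001.


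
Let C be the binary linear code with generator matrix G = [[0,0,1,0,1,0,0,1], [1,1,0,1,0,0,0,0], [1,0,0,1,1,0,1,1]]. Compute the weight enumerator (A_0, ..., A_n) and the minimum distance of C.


Weight distribution: A_0 = 1, A_3 = 3, A_4 = 2, A_5 = 1, A_6 = 1. Minimum distance d = 3.

Enumerate all 2^3 = 8 messages m ∈ F_2^3.
For each, compute codeword c = mG in F_2^8, then tally its weight.
  m = 000 → c = 00000000, weight = 0.
  m = 100 → c = 00101001, weight = 3.
  m = 010 → c = 11010000, weight = 3.
  m = 110 → c = 11111001, weight = 6.
  m = 001 → c = 10011011, weight = 5.
  m = 101 → c = 10110010, weight = 4.
  m = 011 → c = 01001011, weight = 4.
  m = 111 → c = 01100010, weight = 3.
Tally weights:
  weight 0: 1 codewords.
  weight 3: 3 codewords.
  weight 4: 2 codewords.
  weight 5: 1 codewords.
  weight 6: 1 codewords.
Minimum distance d = smallest w > 0 with A_w > 0 = 3.
Sanity: Σ A_w = 8 = 2^3 = 8 ✓.


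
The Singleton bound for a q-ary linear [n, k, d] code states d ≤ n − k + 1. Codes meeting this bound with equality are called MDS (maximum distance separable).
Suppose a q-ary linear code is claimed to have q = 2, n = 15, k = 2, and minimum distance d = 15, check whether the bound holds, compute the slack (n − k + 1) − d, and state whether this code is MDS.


Singleton RHS = n − k + 1 = 14, slack = -1, bound violated (no such code; not MDS).

Singleton bound: d ≤ n − k + 1.
Here n = 15, k = 2, so n − k + 1 = 14.
Given d = 15, check d ≤ 14: NO.
Slack = (n − k + 1) − d = -1.
The slack is negative: d = 15 exceeds n − k + 1 = 14 by 1, so the Singleton bound is violated and no linear [15, 2, 15]_2 code can exist. In particular it is not MDS (MDS requires d = n − k + 1 exactly).
Description: the claimed parameters are [15, 2, 15]_2; such a code would be impossible (violates the Singleton bound).


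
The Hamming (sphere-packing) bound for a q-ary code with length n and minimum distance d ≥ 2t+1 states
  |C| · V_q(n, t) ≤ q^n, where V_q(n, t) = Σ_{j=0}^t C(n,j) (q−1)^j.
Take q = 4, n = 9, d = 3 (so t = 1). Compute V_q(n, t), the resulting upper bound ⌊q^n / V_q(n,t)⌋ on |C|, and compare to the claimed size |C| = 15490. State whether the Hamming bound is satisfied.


V_q(n, t) = 28, q^n = 262144, Hamming bound = 9362, |C| = 15490 > bound (violated).

Step 1: Compute V_q(n, t) = Σ_{j=0}^1 C(n, j) (q−1)^j.
  j = 0: C(9,0)·(3)^0 = 1·1 = 1.
  j = 1: C(9,1)·(3)^1 = 9·3 = 27.
  V_q(n, t) = 1 + 27 = 28.
Step 2: q^n = 4^9 = 262144.
Step 3: Hamming bound ⌊q^n / V_q(n,t)⌋ = ⌊262144/28⌋ = 9362.
Step 4: Compare |C| = 15490 to 9362: violated.
The claimed |C| lies above the Hamming bound, so no 4-ary code of length 9 with d ≥ 3 can have 15490 codewords.


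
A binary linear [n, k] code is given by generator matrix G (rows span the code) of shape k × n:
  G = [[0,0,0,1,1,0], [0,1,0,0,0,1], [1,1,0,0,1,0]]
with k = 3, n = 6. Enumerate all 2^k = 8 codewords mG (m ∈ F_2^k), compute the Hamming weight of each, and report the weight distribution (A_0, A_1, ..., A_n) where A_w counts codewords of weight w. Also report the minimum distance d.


Weight distribution: A_0 = 1, A_2 = 2, A_3 = 4, A_4 = 1. Minimum distance d = 2.

Enumerate all 2^3 = 8 messages m ∈ F_2^3.
For each, compute codeword c = mG in F_2^6, then tally its weight.
  m = 000 → c = 000000, weight = 0.
  m = 100 → c = 000110, weight = 2.
  m = 010 → c = 010001, weight = 2.
  m = 110 → c = 010111, weight = 4.
  m = 001 → c = 110010, weight = 3.
  m = 101 → c = 110100, weight = 3.
  m = 011 → c = 100011, weight = 3.
  m = 111 → c = 100101, weight = 3.
Tally weights:
  weight 0: 1 codewords.
  weight 2: 2 codewords.
  weight 3: 4 codewords.
  weight 4: 1 codewords.
Minimum distance d = smallest w > 0 with A_w > 0 = 2.
Sanity: Σ A_w = 8 = 2^3 = 8 ✓.


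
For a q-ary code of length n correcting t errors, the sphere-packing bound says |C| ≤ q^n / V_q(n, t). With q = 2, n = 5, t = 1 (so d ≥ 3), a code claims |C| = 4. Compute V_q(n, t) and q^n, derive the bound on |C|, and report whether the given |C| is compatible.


V_q(n, t) = 6, q^n = 32, Hamming bound = 5, |C| = 4 ≤ bound (satisfied).

Step 1: Compute V_q(n, t) = Σ_{j=0}^1 C(n, j) (q−1)^j.
  j = 0: C(5,0)·(1)^0 = 1·1 = 1.
  j = 1: C(5,1)·(1)^1 = 5·1 = 5.
  V_q(n, t) = 1 + 5 = 6.
Step 2: q^n = 2^5 = 32.
Step 3: Hamming bound ⌊q^n / V_q(n,t)⌋ = ⌊32/6⌋ = 5.
Step 4: Compare |C| = 4 to 5: satisfied.
The claimed |C| lies below the Hamming bound.


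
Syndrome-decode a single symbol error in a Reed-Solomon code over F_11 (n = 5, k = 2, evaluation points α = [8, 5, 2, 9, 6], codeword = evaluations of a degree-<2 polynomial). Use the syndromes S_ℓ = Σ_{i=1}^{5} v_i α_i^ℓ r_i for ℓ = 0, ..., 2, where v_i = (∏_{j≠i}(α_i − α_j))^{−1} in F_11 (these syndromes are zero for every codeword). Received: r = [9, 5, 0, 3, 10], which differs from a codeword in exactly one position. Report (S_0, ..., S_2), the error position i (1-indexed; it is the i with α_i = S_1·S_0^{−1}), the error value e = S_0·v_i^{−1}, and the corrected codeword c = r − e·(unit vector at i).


S = (6, 1, 2), error at position 3, error magnitude e = 10, c = [9, 5, 1, 3, 10].

Step 1: column multipliers v_i = (∏_{j≠i}(α_i − α_j))^{−1} mod 11.
  i = 1 (α = 8): (8−5)(8−2)(8−9)(8−6) = 3·6·(−1)·2 = −36 ≡ 8, so v_1 = 8^{−1} = 7 (mod 11).
  i = 2 (α = 5): (5−8)(5−2)(5−9)(5−6) = (−3)·3·(−4)·(−1) = −36 ≡ 8, so v_2 = 8^{−1} = 7 (mod 11).
  i = 3 (α = 2): (2−8)(2−5)(2−9)(2−6) = (−6)·(−3)·(−7)·(−4) = 504 ≡ 9, so v_3 = 9^{−1} = 5 (mod 11).
  i = 4 (α = 9): (9−8)(9−5)(9−2)(9−6) = 1·4·7·3 = 84 ≡ 7, so v_4 = 7^{−1} = 8 (mod 11).
  i = 5 (α = 6): (6−8)(6−5)(6−2)(6−9) = (−2)·1·4·(−3) = 24 ≡ 2, so v_5 = 2^{−1} = 6 (mod 11).
  v = [7, 7, 5, 8, 6].
Step 2: syndromes of r = [9, 5, 0, 3, 10] (all sums mod 11).
  S_0 = Σ v_i r_i = 7·9 + 7·5 + 5·0 + 8·3 + 6·10 = 182 ≡ 6.
  S_1 = Σ v_i α_i r_i = 7·8·9 + 7·5·5 + 5·2·0 + 8·9·3 + 6·6·10 = 1255 ≡ 1.
  α_i^2 mod 11 = [9, 3, 4, 4, 3].
  S_2 = Σ v_i α_i^2 r_i = 7·9·9 + 7·3·5 + 5·4·0 + 8·4·3 + 6·3·10 = 948 ≡ 2.
  S = (6, 1, 2) ≠ 0, so r is not a codeword (an error is present).
Step 3: locate the error. For a single error e at position i, S_ℓ = v_i·e·α_i^ℓ, so α_err = S_1/S_0.
  S_0^{−1} = 6^{−1} = 2 (mod 11), so α_err = 1·2 = 2 ≡ 2 = α_3. Error position i = 3.
  Consistency check: S_2/S_1 = 2·1 = 2 ≡ 2 = α_err ✓ (single-error assumption holds).
Step 4: error magnitude e = S_0/v_3 = S_0·∏_{j≠3}(α_3 − α_j) = 6·9 = 54 ≡ 10 (mod 11).
Step 5: correct position 3: c_3 = r_3 − e = 0 − 10 ≡ 1 (mod 11). Hence c = [9, 5, 1, 3, 10].
  Check: interpolating c through the α_i gives m(x) = 2 + 5·x (degree < 2) with m(α_i) = c_i for every i, so c is indeed a codeword.


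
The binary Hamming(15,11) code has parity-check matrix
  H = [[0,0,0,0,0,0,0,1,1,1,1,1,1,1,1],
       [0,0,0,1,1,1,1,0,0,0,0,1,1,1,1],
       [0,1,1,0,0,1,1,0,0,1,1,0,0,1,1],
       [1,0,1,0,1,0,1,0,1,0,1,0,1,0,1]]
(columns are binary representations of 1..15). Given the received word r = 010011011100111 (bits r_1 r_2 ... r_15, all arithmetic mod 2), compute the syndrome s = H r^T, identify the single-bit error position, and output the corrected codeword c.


s = (0, 1, 1, 0)^T, error position = 6, corrected codeword c = 010010011100111

Compute s = H r^T mod 2 one row at a time:
  s_1 = 1 + 1 + 1 + 0 + 0 + 1 + 1 + 1 = 6 ≡ 0 (mod 2).
  s_2 = 0 + 1 + 1 + 0 + 0 + 1 + 1 + 1 = 5 ≡ 1 (mod 2).
  s_3 = 1 + 0 + 1 + 0 + 1 + 0 + 1 + 1 = 5 ≡ 1 (mod 2).
  s_4 = 0 + 0 + 1 + 0 + 1 + 0 + 1 + 1 = 4 ≡ 0 (mod 2).
s = (0, 1, 1, 0)^T — this equals column 6 of H (binary 0110), so error is at position 6.
Correct: flip bit 6 of r = 010011011100111 to get c = 010010011100111.


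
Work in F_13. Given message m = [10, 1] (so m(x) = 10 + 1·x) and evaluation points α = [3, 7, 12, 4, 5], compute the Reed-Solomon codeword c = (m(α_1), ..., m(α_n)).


c = [0, 4, 9, 1, 2]

Message polynomial: m(x) = 10 + 1·x (mod 13).
For each evaluation point α_i, compute m(α_i) mod 13:
  α_1 = 3: Horner steps 1 → 0, so m(3) = 0.
  α_2 = 7: Horner steps 1 → 4, so m(7) = 4.
  α_3 = 12: Horner steps 1 → 9, so m(12) = 9.
  α_4 = 4: Horner steps 1 → 1, so m(4) = 1.
  α_5 = 5: Horner steps 1 → 2, so m(5) = 2.
Codeword c = [0, 4, 9, 1, 2] ∈ F_13^5.


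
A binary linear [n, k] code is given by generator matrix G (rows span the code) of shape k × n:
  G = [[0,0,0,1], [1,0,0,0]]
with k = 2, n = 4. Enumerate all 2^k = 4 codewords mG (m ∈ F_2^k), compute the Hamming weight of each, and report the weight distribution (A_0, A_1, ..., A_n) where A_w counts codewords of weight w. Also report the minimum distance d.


Weight distribution: A_0 = 1, A_1 = 2, A_2 = 1. Minimum distance d = 1.

Enumerate all 2^2 = 4 messages m ∈ F_2^2.
For each, compute codeword c = mG in F_2^4, then tally its weight.
  m = 00 → c = 0000, weight = 0.
  m = 10 → c = 0001, weight = 1.
  m = 01 → c = 1000, weight = 1.
  m = 11 → c = 1001, weight = 2.
Tally weights:
  weight 0: 1 codewords.
  weight 1: 2 codewords.
  weight 2: 1 codewords.
Minimum distance d = smallest w > 0 with A_w > 0 = 1.
Sanity: Σ A_w = 4 = 2^2 = 4 ✓.


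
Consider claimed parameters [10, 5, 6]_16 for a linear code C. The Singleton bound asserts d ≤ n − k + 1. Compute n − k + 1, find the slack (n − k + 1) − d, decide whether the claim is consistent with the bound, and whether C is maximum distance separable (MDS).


Singleton RHS = n − k + 1 = 6, slack = 0, bound satisfied, MDS.

Singleton bound: d ≤ n − k + 1.
Here n = 10, k = 5, so n − k + 1 = 6.
Given d = 6, check d ≤ 6: YES.
Slack = (n − k + 1) − d = 0.
The code is MDS (slack = 0).
Description: the claimed parameters are [10, 5, 6]_16; such a code would be MDS (meets Singleton bound).


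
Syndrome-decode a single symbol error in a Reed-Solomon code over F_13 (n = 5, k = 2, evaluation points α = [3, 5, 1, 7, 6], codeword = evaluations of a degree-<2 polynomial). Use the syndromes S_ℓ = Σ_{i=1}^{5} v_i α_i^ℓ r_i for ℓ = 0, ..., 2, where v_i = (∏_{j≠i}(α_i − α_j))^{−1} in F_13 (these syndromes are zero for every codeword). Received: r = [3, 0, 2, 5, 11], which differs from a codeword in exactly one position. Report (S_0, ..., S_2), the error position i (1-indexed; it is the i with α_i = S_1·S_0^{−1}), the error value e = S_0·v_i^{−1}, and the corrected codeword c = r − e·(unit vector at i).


S = (3, 2, 10), error at position 2, error magnitude e = 9, c = [3, 4, 2, 5, 11].

Step 1: column multipliers v_i = (∏_{j≠i}(α_i − α_j))^{−1} mod 13.
  i = 1 (α = 3): (3−5)(3−1)(3−7)(3−6) = (−2)·2·(−4)·(−3) = −48 ≡ 4, so v_1 = 4^{−1} = 10 (mod 13).
  i = 2 (α = 5): (5−3)(5−1)(5−7)(5−6) = 2·4·(−2)·(−1) = 16 ≡ 3, so v_2 = 3^{−1} = 9 (mod 13).
  i = 3 (α = 1): (1−3)(1−5)(1−7)(1−6) = (−2)·(−4)·(−6)·(−5) = 240 ≡ 6, so v_3 = 6^{−1} = 11 (mod 13).
  i = 4 (α = 7): (7−3)(7−5)(7−1)(7−6) = 4·2·6·1 = 48 ≡ 9, so v_4 = 9^{−1} = 3 (mod 13).
  i = 5 (α = 6): (6−3)(6−5)(6−1)(6−7) = 3·1·5·(−1) = −15 ≡ 11, so v_5 = 11^{−1} = 6 (mod 13).
  v = [10, 9, 11, 3, 6].
Step 2: syndromes of r = [3, 0, 2, 5, 11] (all sums mod 13).
  S_0 = Σ v_i r_i = 10·3 + 9·0 + 11·2 + 3·5 + 6·11 = 133 ≡ 3.
  S_1 = Σ v_i α_i r_i = 10·3·3 + 9·5·0 + 11·1·2 + 3·7·5 + 6·6·11 = 613 ≡ 2.
  α_i^2 mod 13 = [9, 12, 1, 10, 10].
  S_2 = Σ v_i α_i^2 r_i = 10·9·3 + 9·12·0 + 11·1·2 + 3·10·5 + 6·10·11 = 1102 ≡ 10.
  S = (3, 2, 10) ≠ 0, so r is not a codeword (an error is present).
Step 3: locate the error. For a single error e at position i, S_ℓ = v_i·e·α_i^ℓ, so α_err = S_1/S_0.
  S_0^{−1} = 3^{−1} = 9 (mod 13), so α_err = 2·9 = 18 ≡ 5 = α_2. Error position i = 2.
  Consistency check: S_2/S_1 = 10·7 = 70 ≡ 5 = α_err ✓ (single-error assumption holds).
Step 4: error magnitude e = S_0/v_2 = S_0·∏_{j≠2}(α_2 − α_j) = 3·3 = 9 ≡ 9 (mod 13).
Step 5: correct position 2: c_2 = r_2 − e = 0 − 9 ≡ 4 (mod 13). Hence c = [3, 4, 2, 5, 11].
  Check: interpolating c through the α_i gives m(x) = 8 + 7·x (degree < 2) with m(α_i) = c_i for every i, so c is indeed a codeword.


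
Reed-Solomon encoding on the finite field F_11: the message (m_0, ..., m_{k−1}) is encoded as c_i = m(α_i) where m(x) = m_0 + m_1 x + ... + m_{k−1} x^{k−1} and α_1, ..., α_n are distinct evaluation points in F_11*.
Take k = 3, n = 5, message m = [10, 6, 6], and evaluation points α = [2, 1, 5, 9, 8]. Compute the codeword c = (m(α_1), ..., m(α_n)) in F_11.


c = [2, 0, 3, 0, 2]

Message polynomial: m(x) = 10 + 6·x + 6·x^2 (mod 11).
For each evaluation point α_i, compute m(α_i) mod 11:
  α_1 = 2: Horner steps 6 → 7 → 2, so m(2) = 2.
  α_2 = 1: Horner steps 6 → 1 → 0, so m(1) = 0.
  α_3 = 5: Horner steps 6 → 3 → 3, so m(5) = 3.
  α_4 = 9: Horner steps 6 → 5 → 0, so m(9) = 0.
  α_5 = 8: Horner steps 6 → 10 → 2, so m(8) = 2.
Codeword c = [2, 0, 3, 0, 2] ∈ F_11^5.


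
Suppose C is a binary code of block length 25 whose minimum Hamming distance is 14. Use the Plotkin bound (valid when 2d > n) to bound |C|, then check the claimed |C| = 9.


Plotkin bound M ≤ 8; given |C| = 9 > bound (violated).

Check applicability: 2d = 28, n = 25.
2d − n = 3 > 0, so Plotkin applies.
Compute d/(2d−n) = 14/3 ≈ 4.6667.
⌊d/(2d−n)⌋ = 4.
Plotkin bound: M ≤ 2·4 = 8.
Given |C| = 9, check: VIOLATED.
This |C| is above the Plotkin bound, so no binary code with n = 25, d = 14 and 9 codewords exists.


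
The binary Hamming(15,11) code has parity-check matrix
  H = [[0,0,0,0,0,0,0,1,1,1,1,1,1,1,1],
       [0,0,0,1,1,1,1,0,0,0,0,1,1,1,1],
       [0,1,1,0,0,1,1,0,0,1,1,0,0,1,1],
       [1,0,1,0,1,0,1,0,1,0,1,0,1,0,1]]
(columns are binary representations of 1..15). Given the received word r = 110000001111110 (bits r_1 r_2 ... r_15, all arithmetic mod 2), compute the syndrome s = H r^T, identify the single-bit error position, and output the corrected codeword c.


s = (0, 1, 0, 0)^T, error position = 4, corrected codeword c = 110100001111110

Compute s = H r^T mod 2 one row at a time:
  s_1 = 0 + 1 + 1 + 1 + 1 + 1 + 1 + 0 = 6 ≡ 0 (mod 2).
  s_2 = 0 + 0 + 0 + 0 + 1 + 1 + 1 + 0 = 3 ≡ 1 (mod 2).
  s_3 = 1 + 0 + 0 + 0 + 1 + 1 + 1 + 0 = 4 ≡ 0 (mod 2).
  s_4 = 1 + 0 + 0 + 0 + 1 + 1 + 1 + 0 = 4 ≡ 0 (mod 2).
s = (0, 1, 0, 0)^T — this equals column 4 of H (binary 0100), so error is at position 4.
Correct: flip bit 4 of r = 110000001111110 to get c = 110100001111110.


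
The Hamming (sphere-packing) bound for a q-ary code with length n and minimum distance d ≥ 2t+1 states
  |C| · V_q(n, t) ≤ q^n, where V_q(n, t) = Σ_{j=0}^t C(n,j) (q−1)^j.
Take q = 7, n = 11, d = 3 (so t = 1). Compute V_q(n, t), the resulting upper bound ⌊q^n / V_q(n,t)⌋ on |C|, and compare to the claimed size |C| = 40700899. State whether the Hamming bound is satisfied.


V_q(n, t) = 67, q^n = 1977326743, Hamming bound = 29512339, |C| = 40700899 > bound (violated).

Step 1: Compute V_q(n, t) = Σ_{j=0}^1 C(n, j) (q−1)^j.
  j = 0: C(11,0)·(6)^0 = 1·1 = 1.
  j = 1: C(11,1)·(6)^1 = 11·6 = 66.
  V_q(n, t) = 1 + 66 = 67.
Step 2: q^n = 7^11 = 1977326743.
Step 3: Hamming bound ⌊q^n / V_q(n,t)⌋ = ⌊1977326743/67⌋ = 29512339.
Step 4: Compare |C| = 40700899 to 29512339: violated.
The claimed |C| lies above the Hamming bound, so no 7-ary code of length 11 with d ≥ 3 can have 40700899 codewords.


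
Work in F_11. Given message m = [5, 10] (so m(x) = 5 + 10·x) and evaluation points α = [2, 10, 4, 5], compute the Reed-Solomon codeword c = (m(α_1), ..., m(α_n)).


c = [3, 6, 1, 0]

Message polynomial: m(x) = 5 + 10·x (mod 11).
For each evaluation point α_i, compute m(α_i) mod 11:
  α_1 = 2: Horner steps 10 → 3, so m(2) = 3.
  α_2 = 10: Horner steps 10 → 6, so m(10) = 6.
  α_3 = 4: Horner steps 10 → 1, so m(4) = 1.
  α_4 = 5: Horner steps 10 → 0, so m(5) = 0.
Codeword c = [3, 6, 1, 0] ∈ F_11^4.


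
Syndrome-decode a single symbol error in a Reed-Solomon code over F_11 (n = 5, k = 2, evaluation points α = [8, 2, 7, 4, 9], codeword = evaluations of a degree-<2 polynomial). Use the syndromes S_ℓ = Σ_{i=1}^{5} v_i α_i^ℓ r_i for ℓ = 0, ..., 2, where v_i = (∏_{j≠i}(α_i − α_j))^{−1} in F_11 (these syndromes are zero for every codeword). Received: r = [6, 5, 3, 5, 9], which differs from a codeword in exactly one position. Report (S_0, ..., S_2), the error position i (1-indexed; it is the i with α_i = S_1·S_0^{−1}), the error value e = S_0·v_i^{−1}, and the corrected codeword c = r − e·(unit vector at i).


S = (3, 6, 1), error at position 2, error magnitude e = 6, c = [6, 10, 3, 5, 9].

Step 1: column multipliers v_i = (∏_{j≠i}(α_i − α_j))^{−1} mod 11.
  i = 1 (α = 8): (8−2)(8−7)(8−4)(8−9) = 6·1·4·(−1) = −24 ≡ 9, so v_1 = 9^{−1} = 5 (mod 11).
  i = 2 (α = 2): (2−8)(2−7)(2−4)(2−9) = (−6)·(−5)·(−2)·(−7) = 420 ≡ 2, so v_2 = 2^{−1} = 6 (mod 11).
  i = 3 (α = 7): (7−8)(7−2)(7−4)(7−9) = (−1)·5·3·(−2) = 30 ≡ 8, so v_3 = 8^{−1} = 7 (mod 11).
  i = 4 (α = 4): (4−8)(4−2)(4−7)(4−9) = (−4)·2·(−3)·(−5) = −120 ≡ 1, so v_4 = 1^{−1} = 1 (mod 11).
  i = 5 (α = 9): (9−8)(9−2)(9−7)(9−4) = 1·7·2·5 = 70 ≡ 4, so v_5 = 4^{−1} = 3 (mod 11).
  v = [5, 6, 7, 1, 3].
Step 2: syndromes of r = [6, 5, 3, 5, 9] (all sums mod 11).
  S_0 = Σ v_i r_i = 5·6 + 6·5 + 7·3 + 1·5 + 3·9 = 113 ≡ 3.
  S_1 = Σ v_i α_i r_i = 5·8·6 + 6·2·5 + 7·7·3 + 1·4·5 + 3·9·9 = 710 ≡ 6.
  α_i^2 mod 11 = [9, 4, 5, 5, 4].
  S_2 = Σ v_i α_i^2 r_i = 5·9·6 + 6·4·5 + 7·5·3 + 1·5·5 + 3·4·9 = 628 ≡ 1.
  S = (3, 6, 1) ≠ 0, so r is not a codeword (an error is present).
Step 3: locate the error. For a single error e at position i, S_ℓ = v_i·e·α_i^ℓ, so α_err = S_1/S_0.
  S_0^{−1} = 3^{−1} = 4 (mod 11), so α_err = 6·4 = 24 ≡ 2 = α_2. Error position i = 2.
  Consistency check: S_2/S_1 = 1·2 = 2 ≡ 2 = α_err ✓ (single-error assumption holds).
Step 4: error magnitude e = S_0/v_2 = S_0·∏_{j≠2}(α_2 − α_j) = 3·2 = 6 ≡ 6 (mod 11).
Step 5: correct position 2: c_2 = r_2 − e = 5 − 6 ≡ 10 (mod 11). Hence c = [6, 10, 3, 5, 9].
  Check: interpolating c through the α_i gives m(x) = 4 + 3·x (degree < 2) with m(α_i) = c_i for every i, so c is indeed a codeword.


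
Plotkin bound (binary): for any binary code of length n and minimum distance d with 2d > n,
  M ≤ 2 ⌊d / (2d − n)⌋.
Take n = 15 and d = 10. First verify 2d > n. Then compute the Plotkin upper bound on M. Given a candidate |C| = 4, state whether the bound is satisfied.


Plotkin bound M ≤ 4; given |C| = 4 ≤ bound (satisfied).

Check applicability: 2d = 20, n = 15.
2d − n = 5 > 0, so Plotkin applies.
Compute d/(2d−n) = 10/5 ≈ 2.0000.
⌊d/(2d−n)⌋ = 2.
Plotkin bound: M ≤ 2·2 = 4.
Given |C| = 4, check: satisfied.
This |C| is at the Plotkin bound.


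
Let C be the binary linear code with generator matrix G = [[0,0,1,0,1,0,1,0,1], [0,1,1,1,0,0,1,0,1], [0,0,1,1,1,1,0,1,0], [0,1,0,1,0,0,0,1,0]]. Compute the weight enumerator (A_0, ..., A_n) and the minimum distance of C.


Weight distribution: A_0 = 1, A_2 = 1, A_3 = 3, A_4 = 5, A_5 = 4, A_6 = 1, A_7 = 1. Minimum distance d = 2.

Enumerate all 2^4 = 16 messages m ∈ F_2^4.
For each, compute codeword c = mG in F_2^9, then tally its weight.
  m = 0000 → c = 000000000, weight = 0.
  m = 1000 → c = 001010101, weight = 4.
  m = 0100 → c = 011100101, weight = 5.
  m = 1100 → c = 010110000, weight = 3.
  m = 0010 → c = 001111010, weight = 5.
  m = 1010 → c = 000101111, weight = 5.
  m = 0110 → c = 010011111, weight = 6.
  m = 1110 → c = 011001010, weight = 4.
  m = 0001 → c = 010100010, weight = 3.
  m = 1001 → c = 011110111, weight = 7.
  m = 0101 → c = 001000111, weight = 4.
  m = 1101 → c = 000010010, weight = 2.
  m = 0011 → c = 011011000, weight = 4.
  m = 1011 → c = 010001101, weight = 4.
  m = 0111 → c = 000111101, weight = 5.
  m = 1111 → c = 001101000, weight = 3.
Tally weights:
  weight 0: 1 codewords.
  weight 2: 1 codewords.
  weight 3: 3 codewords.
  weight 4: 5 codewords.
  weight 5: 4 codewords.
  weight 6: 1 codewords.
  weight 7: 1 codewords.
Minimum distance d = smallest w > 0 with A_w > 0 = 2.
Sanity: Σ A_w = 16 = 2^4 = 16 ✓.


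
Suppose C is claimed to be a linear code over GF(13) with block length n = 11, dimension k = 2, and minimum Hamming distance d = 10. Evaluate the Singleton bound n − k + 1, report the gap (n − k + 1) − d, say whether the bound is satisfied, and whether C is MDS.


Singleton RHS = n − k + 1 = 10, slack = 0, bound satisfied, MDS.

Singleton bound: d ≤ n − k + 1.
Here n = 11, k = 2, so n − k + 1 = 10.
Given d = 10, check d ≤ 10: YES.
Slack = (n − k + 1) − d = 0.
The code is MDS (slack = 0).
Description: the claimed parameters are [11, 2, 10]_13; such a code would be MDS (meets Singleton bound).


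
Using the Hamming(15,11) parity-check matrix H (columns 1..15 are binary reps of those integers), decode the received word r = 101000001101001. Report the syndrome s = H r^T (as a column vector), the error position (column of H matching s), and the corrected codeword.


s = (0, 0, 1, 0)^T, error position = 2, corrected codeword c = 111000001101001

Compute s = H r^T mod 2 one row at a time:
  s_1 = 0 + 1 + 1 + 0 + 1 + 0 + 0 + 1 = 4 ≡ 0 (mod 2).
  s_2 = 0 + 0 + 0 + 0 + 1 + 0 + 0 + 1 = 2 ≡ 0 (mod 2).
  s_3 = 0 + 1 + 0 + 0 + 1 + 0 + 0 + 1 = 3 ≡ 1 (mod 2).
  s_4 = 1 + 1 + 0 + 0 + 1 + 0 + 0 + 1 = 4 ≡ 0 (mod 2).
s = (0, 0, 1, 0)^T — this equals column 2 of H (binary 0010), so error is at position 2.
Correct: flip bit 2 of r = 101000001101001 to get c = 111000001101001.


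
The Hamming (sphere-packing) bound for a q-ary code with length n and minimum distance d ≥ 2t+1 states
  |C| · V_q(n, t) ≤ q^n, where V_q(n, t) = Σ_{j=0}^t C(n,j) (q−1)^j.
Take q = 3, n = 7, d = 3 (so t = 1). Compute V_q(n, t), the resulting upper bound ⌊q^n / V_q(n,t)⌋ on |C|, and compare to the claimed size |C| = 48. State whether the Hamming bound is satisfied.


V_q(n, t) = 15, q^n = 2187, Hamming bound = 145, |C| = 48 ≤ bound (satisfied).

Step 1: Compute V_q(n, t) = Σ_{j=0}^1 C(n, j) (q−1)^j.
  j = 0: C(7,0)·(2)^0 = 1·1 = 1.
  j = 1: C(7,1)·(2)^1 = 7·2 = 14.
  V_q(n, t) = 1 + 14 = 15.
Step 2: q^n = 3^7 = 2187.
Step 3: Hamming bound ⌊q^n / V_q(n,t)⌋ = ⌊2187/15⌋ = 145.
Step 4: Compare |C| = 48 to 145: satisfied.
The claimed |C| lies below the Hamming bound.


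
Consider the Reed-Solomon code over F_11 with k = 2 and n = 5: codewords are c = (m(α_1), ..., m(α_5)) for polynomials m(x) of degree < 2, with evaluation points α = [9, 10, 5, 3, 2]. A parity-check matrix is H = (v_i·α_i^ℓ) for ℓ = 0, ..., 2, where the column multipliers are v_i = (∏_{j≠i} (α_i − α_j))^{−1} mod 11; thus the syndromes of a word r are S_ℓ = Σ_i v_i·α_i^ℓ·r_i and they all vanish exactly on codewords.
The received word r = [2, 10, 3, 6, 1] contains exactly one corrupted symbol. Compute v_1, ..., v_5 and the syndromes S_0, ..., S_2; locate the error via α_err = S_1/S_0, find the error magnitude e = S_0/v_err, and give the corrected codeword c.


S = (2, 6, 7), error at position 4, error magnitude e = 8, c = [2, 10, 3, 9, 1].

Step 1: column multipliers v_i = (∏_{j≠i}(α_i − α_j))^{−1} mod 11.
  i = 1 (α = 9): (9−10)(9−5)(9−3)(9−2) = (−1)·4·6·7 = −168 ≡ 8, so v_1 = 8^{−1} = 7 (mod 11).
  i = 2 (α = 10): (10−9)(10−5)(10−3)(10−2) = 1·5·7·8 = 280 ≡ 5, so v_2 = 5^{−1} = 9 (mod 11).
  i = 3 (α = 5): (5−9)(5−10)(5−3)(5−2) = (−4)·(−5)·2·3 = 120 ≡ 10, so v_3 = 10^{−1} = 10 (mod 11).
  i = 4 (α = 3): (3−9)(3−10)(3−5)(3−2) = (−6)·(−7)·(−2)·1 = −84 ≡ 4, so v_4 = 4^{−1} = 3 (mod 11).
  i = 5 (α = 2): (2−9)(2−10)(2−5)(2−3) = (−7)·(−8)·(−3)·(−1) = 168 ≡ 3, so v_5 = 3^{−1} = 4 (mod 11).
  v = [7, 9, 10, 3, 4].
Step 2: syndromes of r = [2, 10, 3, 6, 1] (all sums mod 11).
  S_0 = Σ v_i r_i = 7·2 + 9·10 + 10·3 + 3·6 + 4·1 = 156 ≡ 2.
  S_1 = Σ v_i α_i r_i = 7·9·2 + 9·10·10 + 10·5·3 + 3·3·6 + 4·2·1 = 1238 ≡ 6.
  α_i^2 mod 11 = [4, 1, 3, 9, 4].
  S_2 = Σ v_i α_i^2 r_i = 7·4·2 + 9·1·10 + 10·3·3 + 3·9·6 + 4·4·1 = 414 ≡ 7.
  S = (2, 6, 7) ≠ 0, so r is not a codeword (an error is present).
Step 3: locate the error. For a single error e at position i, S_ℓ = v_i·e·α_i^ℓ, so α_err = S_1/S_0.
  S_0^{−1} = 2^{−1} = 6 (mod 11), so α_err = 6·6 = 36 ≡ 3 = α_4. Error position i = 4.
  Consistency check: S_2/S_1 = 7·2 = 14 ≡ 3 = α_err ✓ (single-error assumption holds).
Step 4: error magnitude e = S_0/v_4 = S_0·∏_{j≠4}(α_4 − α_j) = 2·4 = 8 ≡ 8 (mod 11).
Step 5: correct position 4: c_4 = r_4 − e = 6 − 8 ≡ 9 (mod 11). Hence c = [2, 10, 3, 9, 1].
  Check: interpolating c through the α_i gives m(x) = 7 + 8·x (degree < 2) with m(α_i) = c_i for every i, so c is indeed a codeword.


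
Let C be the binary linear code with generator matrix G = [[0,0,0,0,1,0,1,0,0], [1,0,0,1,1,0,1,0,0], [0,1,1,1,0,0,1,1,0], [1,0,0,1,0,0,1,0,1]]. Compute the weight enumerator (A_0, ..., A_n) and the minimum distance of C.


Weight distribution: A_0 = 1, A_2 = 4, A_4 = 3, A_5 = 6, A_7 = 2. Minimum distance d = 2.

Enumerate all 2^4 = 16 messages m ∈ F_2^4.
For each, compute codeword c = mG in F_2^9, then tally its weight.
  m = 0000 → c = 000000000, weight = 0.
  m = 1000 → c = 000010100, weight = 2.
  m = 0100 → c = 100110100, weight = 4.
  m = 1100 → c = 100100000, weight = 2.
  m = 0010 → c = 011100110, weight = 5.
  m = 1010 → c = 011110010, weight = 5.
  m = 0110 → c = 111010010, weight = 5.
  m = 1110 → c = 111000110, weight = 5.
  m = 0001 → c = 100100101, weight = 4.
  m = 1001 → c = 100110001, weight = 4.
  m = 0101 → c = 000010001, weight = 2.
  m = 1101 → c = 000000101, weight = 2.
  m = 0011 → c = 111000011, weight = 5.
  m = 1011 → c = 111010111, weight = 7.
  m = 0111 → c = 011110111, weight = 7.
  m = 1111 → c = 011100011, weight = 5.
Tally weights:
  weight 0: 1 codewords.
  weight 2: 4 codewords.
  weight 4: 3 codewords.
  weight 5: 6 codewords.
  weight 7: 2 codewords.
Minimum distance d = smallest w > 0 with A_w > 0 = 2.
Sanity: Σ A_w = 16 = 2^4 = 16 ✓.


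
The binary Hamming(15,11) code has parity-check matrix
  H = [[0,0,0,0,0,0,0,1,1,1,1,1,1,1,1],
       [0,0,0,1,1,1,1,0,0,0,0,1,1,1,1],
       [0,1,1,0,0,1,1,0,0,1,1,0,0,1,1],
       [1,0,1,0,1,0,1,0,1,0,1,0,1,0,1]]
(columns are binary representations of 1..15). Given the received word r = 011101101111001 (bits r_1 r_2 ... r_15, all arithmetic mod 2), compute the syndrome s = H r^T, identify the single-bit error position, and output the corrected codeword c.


s = (1, 1, 1, 1)^T, error position = 15, corrected codeword c = 011101101111000

Compute s = H r^T mod 2 one row at a time:
  s_1 = 0 + 1 + 1 + 1 + 1 + 0 + 0 + 1 = 5 ≡ 1 (mod 2).
  s_2 = 1 + 0 + 1 + 1 + 1 + 0 + 0 + 1 = 5 ≡ 1 (mod 2).
  s_3 = 1 + 1 + 1 + 1 + 1 + 1 + 0 + 1 = 7 ≡ 1 (mod 2).
  s_4 = 0 + 1 + 0 + 1 + 1 + 1 + 0 + 1 = 5 ≡ 1 (mod 2).
s = (1, 1, 1, 1)^T — this equals column 15 of H (binary 1111), so error is at position 15.
Correct: flip bit 15 of r = 011101101111001 to get c = 011101101111000.


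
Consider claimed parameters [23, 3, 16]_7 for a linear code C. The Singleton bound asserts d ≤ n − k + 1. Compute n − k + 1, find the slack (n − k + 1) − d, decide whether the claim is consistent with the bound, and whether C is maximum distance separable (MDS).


Singleton RHS = n − k + 1 = 21, slack = 5, bound satisfied, not MDS.

Singleton bound: d ≤ n − k + 1.
Here n = 23, k = 3, so n − k + 1 = 21.
Given d = 16, check d ≤ 21: YES.
Slack = (n − k + 1) − d = 5.
The code is NOT MDS (slack = 5 > 0).
Description: the claimed parameters are [23, 3, 16]_7; such a code would be non-MDS.


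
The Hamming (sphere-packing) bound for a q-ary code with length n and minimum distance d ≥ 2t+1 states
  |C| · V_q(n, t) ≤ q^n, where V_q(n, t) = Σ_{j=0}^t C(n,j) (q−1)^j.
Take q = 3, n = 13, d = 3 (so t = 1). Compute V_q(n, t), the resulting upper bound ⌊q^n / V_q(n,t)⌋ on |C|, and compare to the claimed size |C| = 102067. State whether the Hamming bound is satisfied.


V_q(n, t) = 27, q^n = 1594323, Hamming bound = 59049, |C| = 102067 > bound (violated).

Step 1: Compute V_q(n, t) = Σ_{j=0}^1 C(n, j) (q−1)^j.
  j = 0: C(13,0)·(2)^0 = 1·1 = 1.
  j = 1: C(13,1)·(2)^1 = 13·2 = 26.
  V_q(n, t) = 1 + 26 = 27.
Step 2: q^n = 3^13 = 1594323.
Step 3: Hamming bound ⌊q^n / V_q(n,t)⌋ = ⌊1594323/27⌋ = 59049.
Step 4: Compare |C| = 102067 to 59049: violated.
The claimed |C| lies above the Hamming bound, so no 3-ary code of length 13 with d ≥ 3 can have 102067 codewords.


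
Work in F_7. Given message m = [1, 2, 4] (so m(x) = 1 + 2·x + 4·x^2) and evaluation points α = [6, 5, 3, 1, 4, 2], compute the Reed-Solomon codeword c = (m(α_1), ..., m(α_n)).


c = [3, 6, 1, 0, 3, 0]

Message polynomial: m(x) = 1 + 2·x + 4·x^2 (mod 7).
For each evaluation point α_i, compute m(α_i) mod 7:
  α_1 = 6: Horner steps 4 → 5 → 3, so m(6) = 3.
  α_2 = 5: Horner steps 4 → 1 → 6, so m(5) = 6.
  α_3 = 3: Horner steps 4 → 0 → 1, so m(3) = 1.
  α_4 = 1: Horner steps 4 → 6 → 0, so m(1) = 0.
  α_5 = 4: Horner steps 4 → 4 → 3, so m(4) = 3.
  α_6 = 2: Horner steps 4 → 3 → 0, so m(2) = 0.
Codeword c = [3, 6, 1, 0, 3, 0] ∈ F_7^6.


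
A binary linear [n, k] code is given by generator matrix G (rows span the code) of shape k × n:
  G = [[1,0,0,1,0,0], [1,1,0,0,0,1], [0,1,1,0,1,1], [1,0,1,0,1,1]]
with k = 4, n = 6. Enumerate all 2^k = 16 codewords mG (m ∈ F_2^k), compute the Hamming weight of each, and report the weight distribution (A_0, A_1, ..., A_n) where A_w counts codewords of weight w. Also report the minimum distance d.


Weight distribution: A_0 = 1, A_1 = 1, A_2 = 3, A_3 = 6, A_4 = 3, A_5 = 1, A_6 = 1. Minimum distance d = 1.

Enumerate all 2^4 = 16 messages m ∈ F_2^4.
For each, compute codeword c = mG in F_2^6, then tally its weight.
  m = 0000 → c = 000000, weight = 0.
  m = 1000 → c = 100100, weight = 2.
  m = 0100 → c = 110001, weight = 3.
  m = 1100 → c = 010101, weight = 3.
  m = 0010 → c = 011011, weight = 4.
  m = 1010 → c = 111111, weight = 6.
  m = 0110 → c = 101010, weight = 3.
  m = 1110 → c = 001110, weight = 3.
  m = 0001 → c = 101011, weight = 4.
  m = 1001 → c = 001111, weight = 4.
  m = 0101 → c = 011010, weight = 3.
  m = 1101 → c = 111110, weight = 5.
  m = 0011 → c = 110000, weight = 2.
  m = 1011 → c = 010100, weight = 2.
  m = 0111 → c = 000001, weight = 1.
  m = 1111 → c = 100101, weight = 3.
Tally weights:
  weight 0: 1 codewords.
  weight 1: 1 codewords.
  weight 2: 3 codewords.
  weight 3: 6 codewords.
  weight 4: 3 codewords.
  weight 5: 1 codewords.
  weight 6: 1 codewords.
Minimum distance d = smallest w > 0 with A_w > 0 = 1.
Sanity: Σ A_w = 16 = 2^4 = 16 ✓.


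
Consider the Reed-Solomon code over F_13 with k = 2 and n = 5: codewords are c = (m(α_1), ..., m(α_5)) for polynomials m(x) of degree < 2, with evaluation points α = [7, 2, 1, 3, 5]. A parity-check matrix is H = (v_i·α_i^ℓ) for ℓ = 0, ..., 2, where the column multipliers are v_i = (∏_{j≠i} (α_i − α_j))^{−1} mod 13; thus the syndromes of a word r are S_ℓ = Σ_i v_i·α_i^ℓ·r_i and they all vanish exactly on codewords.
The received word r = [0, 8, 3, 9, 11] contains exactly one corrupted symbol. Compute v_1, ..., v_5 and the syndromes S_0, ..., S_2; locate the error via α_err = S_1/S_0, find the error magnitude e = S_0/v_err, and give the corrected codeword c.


S = (1, 1, 1), error at position 3, error magnitude e = 9, c = [0, 8, 7, 9, 11].

Step 1: column multipliers v_i = (∏_{j≠i}(α_i − α_j))^{−1} mod 13.
  i = 1 (α = 7): (7−2)(7−1)(7−3)(7−5) = 5·6·4·2 = 240 ≡ 6, so v_1 = 6^{−1} = 11 (mod 13).
  i = 2 (α = 2): (2−7)(2−1)(2−3)(2−5) = (−5)·1·(−1)·(−3) = −15 ≡ 11, so v_2 = 11^{−1} = 6 (mod 13).
  i = 3 (α = 1): (1−7)(1−2)(1−3)(1−5) = (−6)·(−1)·(−2)·(−4) = 48 ≡ 9, so v_3 = 9^{−1} = 3 (mod 13).
  i = 4 (α = 3): (3−7)(3−2)(3−1)(3−5) = (−4)·1·2·(−2) = 16 ≡ 3, so v_4 = 3^{−1} = 9 (mod 13).
  i = 5 (α = 5): (5−7)(5−2)(5−1)(5−3) = (−2)·3·4·2 = −48 ≡ 4, so v_5 = 4^{−1} = 10 (mod 13).
  v = [11, 6, 3, 9, 10].
Step 2: syndromes of r = [0, 8, 3, 9, 11] (all sums mod 13).
  S_0 = Σ v_i r_i = 11·0 + 6·8 + 3·3 + 9·9 + 10·11 = 248 ≡ 1.
  S_1 = Σ v_i α_i r_i = 11·7·0 + 6·2·8 + 3·1·3 + 9·3·9 + 10·5·11 = 898 ≡ 1.
  α_i^2 mod 13 = [10, 4, 1, 9, 12].
  S_2 = Σ v_i α_i^2 r_i = 11·10·0 + 6·4·8 + 3·1·3 + 9·9·9 + 10·12·11 = 2250 ≡ 1.
  S = (1, 1, 1) ≠ 0, so r is not a codeword (an error is present).
Step 3: locate the error. For a single error e at position i, S_ℓ = v_i·e·α_i^ℓ, so α_err = S_1/S_0.
  S_0^{−1} = 1^{−1} = 1 (mod 13), so α_err = 1·1 = 1 ≡ 1 = α_3. Error position i = 3.
  Consistency check: S_2/S_1 = 1·1 = 1 ≡ 1 = α_err ✓ (single-error assumption holds).
Step 4: error magnitude e = S_0/v_3 = S_0·∏_{j≠3}(α_3 − α_j) = 1·9 = 9 ≡ 9 (mod 13).
Step 5: correct position 3: c_3 = r_3 − e = 3 − 9 ≡ 7 (mod 13). Hence c = [0, 8, 7, 9, 11].
  Check: interpolating c through the α_i gives m(x) = 6 + 1·x (degree < 2) with m(α_i) = c_i for every i, so c is indeed a codeword.


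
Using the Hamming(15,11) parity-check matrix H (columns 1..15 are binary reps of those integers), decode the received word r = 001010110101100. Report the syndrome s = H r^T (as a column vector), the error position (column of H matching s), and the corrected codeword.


s = (0, 0, 1, 0)^T, error position = 2, corrected codeword c = 011010110101100

Compute s = H r^T mod 2 one row at a time:
  s_1 = 1 + 0 + 1 + 0 + 1 + 1 + 0 + 0 = 4 ≡ 0 (mod 2).
  s_2 = 0 + 1 + 0 + 1 + 1 + 1 + 0 + 0 = 4 ≡ 0 (mod 2).
  s_3 = 0 + 1 + 0 + 1 + 1 + 0 + 0 + 0 = 3 ≡ 1 (mod 2).
  s_4 = 0 + 1 + 1 + 1 + 0 + 0 + 1 + 0 = 4 ≡ 0 (mod 2).
s = (0, 0, 1, 0)^T — this equals column 2 of H (binary 0010), so error is at position 2.
Correct: flip bit 2 of r = 001010110101100 to get c = 011010110101100.


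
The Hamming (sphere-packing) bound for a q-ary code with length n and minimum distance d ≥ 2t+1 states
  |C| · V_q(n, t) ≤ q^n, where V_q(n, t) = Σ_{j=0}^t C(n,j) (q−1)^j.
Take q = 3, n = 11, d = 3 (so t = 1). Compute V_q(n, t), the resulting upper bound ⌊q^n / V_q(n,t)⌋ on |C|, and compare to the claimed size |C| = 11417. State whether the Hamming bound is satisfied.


V_q(n, t) = 23, q^n = 177147, Hamming bound = 7702, |C| = 11417 > bound (violated).

Step 1: Compute V_q(n, t) = Σ_{j=0}^1 C(n, j) (q−1)^j.
  j = 0: C(11,0)·(2)^0 = 1·1 = 1.
  j = 1: C(11,1)·(2)^1 = 11·2 = 22.
  V_q(n, t) = 1 + 22 = 23.
Step 2: q^n = 3^11 = 177147.
Step 3: Hamming bound ⌊q^n / V_q(n,t)⌋ = ⌊177147/23⌋ = 7702.
Step 4: Compare |C| = 11417 to 7702: violated.
The claimed |C| lies above the Hamming bound, so no 3-ary code of length 11 with d ≥ 3 can have 11417 codewords.


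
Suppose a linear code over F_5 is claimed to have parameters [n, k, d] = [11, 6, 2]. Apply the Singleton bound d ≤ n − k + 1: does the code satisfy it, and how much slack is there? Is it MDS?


Singleton RHS = n − k + 1 = 6, slack = 4, bound satisfied, not MDS.

Singleton bound: d ≤ n − k + 1.
Here n = 11, k = 6, so n − k + 1 = 6.
Given d = 2, check d ≤ 6: YES.
Slack = (n − k + 1) − d = 4.
The code is NOT MDS (slack = 4 > 0).
Description: the claimed parameters are [11, 6, 2]_5; such a code would be non-MDS.


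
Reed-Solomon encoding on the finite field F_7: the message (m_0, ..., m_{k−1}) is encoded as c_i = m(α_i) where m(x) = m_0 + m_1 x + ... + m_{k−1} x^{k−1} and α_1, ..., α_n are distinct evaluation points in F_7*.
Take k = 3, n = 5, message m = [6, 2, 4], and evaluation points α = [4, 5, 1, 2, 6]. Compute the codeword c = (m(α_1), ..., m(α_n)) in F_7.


c = [1, 4, 5, 5, 1]

Message polynomial: m(x) = 6 + 2·x + 4·x^2 (mod 7).
For each evaluation point α_i, compute m(α_i) mod 7:
  α_1 = 4: Horner steps 4 → 4 → 1, so m(4) = 1.
  α_2 = 5: Horner steps 4 → 1 → 4, so m(5) = 4.
  α_3 = 1: Horner steps 4 → 6 → 5, so m(1) = 5.
  α_4 = 2: Horner steps 4 → 3 → 5, so m(2) = 5.
  α_5 = 6: Horner steps 4 → 5 → 1, so m(6) = 1.
Codeword c = [1, 4, 5, 5, 1] ∈ F_7^5.


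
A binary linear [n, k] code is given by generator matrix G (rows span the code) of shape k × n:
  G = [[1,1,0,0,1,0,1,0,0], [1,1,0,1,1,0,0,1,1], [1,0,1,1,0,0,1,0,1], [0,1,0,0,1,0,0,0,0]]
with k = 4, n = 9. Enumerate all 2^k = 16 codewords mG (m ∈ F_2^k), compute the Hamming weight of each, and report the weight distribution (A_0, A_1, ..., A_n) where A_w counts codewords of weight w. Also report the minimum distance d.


Weight distribution: A_0 = 1, A_2 = 2, A_3 = 3, A_4 = 3, A_5 = 4, A_6 = 2, A_7 = 1. Minimum distance d = 2.

Enumerate all 2^4 = 16 messages m ∈ F_2^4.
For each, compute codeword c = mG in F_2^9, then tally its weight.
  m = 0000 → c = 000000000, weight = 0.
  m = 1000 → c = 110010100, weight = 4.
  m = 0100 → c = 110110011, weight = 6.
  m = 1100 → c = 000100111, weight = 4.
  m = 0010 → c = 101100101, weight = 5.
  m = 1010 → c = 011110001, weight = 5.
  m = 0110 → c = 011010110, weight = 5.
  m = 1110 → c = 101000010, weight = 3.
  m = 0001 → c = 010010000, weight = 2.
  m = 1001 → c = 100000100, weight = 2.
  m = 0101 → c = 100100011, weight = 4.
  m = 1101 → c = 010110111, weight = 6.
  m = 0011 → c = 111110101, weight = 7.
  m = 1011 → c = 001100001, weight = 3.
  m = 0111 → c = 001000110, weight = 3.
  m = 1111 → c = 111010010, weight = 5.
Tally weights:
  weight 0: 1 codewords.
  weight 2: 2 codewords.
  weight 3: 3 codewords.
  weight 4: 3 codewords.
  weight 5: 4 codewords.
  weight 6: 2 codewords.
  weight 7: 1 codewords.
Minimum distance d = smallest w > 0 with A_w > 0 = 2.
Sanity: Σ A_w = 16 = 2^4 = 16 ✓.


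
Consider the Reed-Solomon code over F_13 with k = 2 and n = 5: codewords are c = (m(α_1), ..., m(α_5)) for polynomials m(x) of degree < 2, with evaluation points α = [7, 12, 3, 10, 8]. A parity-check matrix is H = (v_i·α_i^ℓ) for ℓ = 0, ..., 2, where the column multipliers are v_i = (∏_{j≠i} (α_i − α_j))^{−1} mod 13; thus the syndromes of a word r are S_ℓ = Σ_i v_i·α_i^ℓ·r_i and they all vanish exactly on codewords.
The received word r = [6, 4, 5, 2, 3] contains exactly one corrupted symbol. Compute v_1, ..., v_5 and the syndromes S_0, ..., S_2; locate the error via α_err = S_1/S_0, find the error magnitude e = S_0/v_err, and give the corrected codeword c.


S = (10, 9, 12), error at position 4, error magnitude e = 5, c = [6, 4, 5, 10, 3].

Step 1: column multipliers v_i = (∏_{j≠i}(α_i − α_j))^{−1} mod 13.
  i = 1 (α = 7): (7−12)(7−3)(7−10)(7−8) = (−5)·4·(−3)·(−1) = −60 ≡ 5, so v_1 = 5^{−1} = 8 (mod 13).
  i = 2 (α = 12): (12−7)(12−3)(12−10)(12−8) = 5·9·2·4 = 360 ≡ 9, so v_2 = 9^{−1} = 3 (mod 13).
  i = 3 (α = 3): (3−7)(3−12)(3−10)(3−8) = (−4)·(−9)·(−7)·(−5) = 1260 ≡ 12, so v_3 = 12^{−1} = 12 (mod 13).
  i = 4 (α = 10): (10−7)(10−12)(10−3)(10−8) = 3·(−2)·7·2 = −84 ≡ 7, so v_4 = 7^{−1} = 2 (mod 13).
  i = 5 (α = 8): (8−7)(8−12)(8−3)(8−10) = 1·(−4)·5·(−2) = 40 ≡ 1, so v_5 = 1^{−1} = 1 (mod 13).
  v = [8, 3, 12, 2, 1].
Step 2: syndromes of r = [6, 4, 5, 2, 3] (all sums mod 13).
  S_0 = Σ v_i r_i = 8·6 + 3·4 + 12·5 + 2·2 + 1·3 = 127 ≡ 10.
  S_1 = Σ v_i α_i r_i = 8·7·6 + 3·12·4 + 12·3·5 + 2·10·2 + 1·8·3 = 724 ≡ 9.
  α_i^2 mod 13 = [10, 1, 9, 9, 12].
  S_2 = Σ v_i α_i^2 r_i = 8·10·6 + 3·1·4 + 12·9·5 + 2·9·2 + 1·12·3 = 1104 ≡ 12.
  S = (10, 9, 12) ≠ 0, so r is not a codeword (an error is present).
Step 3: locate the error. For a single error e at position i, S_ℓ = v_i·e·α_i^ℓ, so α_err = S_1/S_0.
  S_0^{−1} = 10^{−1} = 4 (mod 13), so α_err = 9·4 = 36 ≡ 10 = α_4. Error position i = 4.
  Consistency check: S_2/S_1 = 12·3 = 36 ≡ 10 = α_err ✓ (single-error assumption holds).
Step 4: error magnitude e = S_0/v_4 = S_0·∏_{j≠4}(α_4 − α_j) = 10·7 = 70 ≡ 5 (mod 13).
Step 5: correct position 4: c_4 = r_4 − e = 2 − 5 ≡ 10 (mod 13). Hence c = [6, 4, 5, 10, 3].
  Check: interpolating c through the α_i gives m(x) = 1 + 10·x (degree < 2) with m(α_i) = c_i for every i, so c is indeed a codeword.
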